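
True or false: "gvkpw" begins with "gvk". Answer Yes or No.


Input string: 'gvkpw'
Prefix to check: 'gvk'
First 3 characters of input: 'gvk'
Match: True
Result: Yes


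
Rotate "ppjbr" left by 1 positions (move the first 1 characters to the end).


Input: 'ppjbr', shift = 1
Operation: split at index 1 and swap parts
Front part s[0:1] = 'p'
Back part s[1:] = 'pjbr'
Rotated = back + front = 'pjbr' + 'p'
Result: pjbrp


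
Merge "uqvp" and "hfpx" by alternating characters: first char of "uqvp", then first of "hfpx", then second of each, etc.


String 1: 'uqvp'
String 2: 'hfpx'
Operation: alternate characters
Pairs: 'u'+'h', 'q'+'f', 'v'+'p', 'p'+'x'
Result: uhqfvppx


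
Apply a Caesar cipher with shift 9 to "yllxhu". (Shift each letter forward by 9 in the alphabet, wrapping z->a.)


Input: 'yllxhu', shift = 9
Operation: for each letter, (position + 9) mod 26
Mapping: 'y'(24+9=33, 33 mod 26=7)->'h', 'l'(11+9=20)->'u', 'l'(11+9=20)->'u', 'x'(23+9=32, 32 mod 26=6)->'g', 'h'(7+9=16)->'q', 'u'(20+9=29, 29 mod 26=3)->'d'
Result: huugqd


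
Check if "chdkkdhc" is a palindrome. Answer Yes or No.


Input string: 'chdkkdhc'
Reversed: 'chdkkdhc'
Compare pairs: s[0]='c' vs s[7]='c' (match), s[1]='h' vs s[6]='h' (match), s[2]='d' vs s[5]='d' (match), s[3]='k' vs s[4]='k' (match)
Palindrome: Yes


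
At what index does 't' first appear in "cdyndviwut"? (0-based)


Input string: 'cdyndviwut'
Target: 't'
Scanning left to right: s[0]='c', s[1]='d', s[2]='y', s[3]='n', s[4]='d', s[5]='v', s[6]='i', s[7]='w', s[8]='u', s[9]='t'
First match at index: 9


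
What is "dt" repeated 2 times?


Input string: 'dt'
Operation: repeat 2 times
Concatenation: 'dt' + 'dt'
Result: dtdt


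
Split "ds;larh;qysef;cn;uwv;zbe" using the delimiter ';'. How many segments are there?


Input string: 'ds;larh;qysef;cn;uwv;zbe'
Delimiter: ';'
Split result: 'ds', 'larh', 'qysef', 'cn', 'uwv', 'zbe'
Number of parts: 6


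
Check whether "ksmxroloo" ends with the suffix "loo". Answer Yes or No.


Input string: 'ksmxroloo'
Suffix to check: 'loo'
Last 3 characters of input: 'loo'
Match: True
Result: Yes


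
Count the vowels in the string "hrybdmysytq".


Input string: 'hrybdmysytq'
Operation: count vowels (a, e, i, o, u)
Scan: s[0]='h', s[1]='r', s[2]='y', s[3]='b', s[4]='d', s[5]='m', s[6]='y', s[7]='s', s[8]='y', s[9]='t', s[10]='q'
Vowels found: 0
Result: 0


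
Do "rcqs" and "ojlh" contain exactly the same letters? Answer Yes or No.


String 1: 'rcqs' -> sorted: 'cqrs'
String 2: 'ojlh' -> sorted: 'hjlo'
Compare sorted forms: 'cqrs' != 'hjlo'
Anagram: No


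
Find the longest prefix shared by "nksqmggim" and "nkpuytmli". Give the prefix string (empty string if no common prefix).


String 1: 'nksqmggim'
String 2: 'nkpuytmli'
Compare position by position:
pos 0: 'n' vs 'n' match
pos 1: 'k' vs 'k' match
pos 2: 's' vs 'p' differ -> stop
Longest common prefix: "nk" (length 2)


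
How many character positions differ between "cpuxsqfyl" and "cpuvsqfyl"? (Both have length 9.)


String 1: 'cpuxsqfyl'
String 2: 'cpuvsqfyl'
Compare each position: pos 0: 'c'=='c', pos 1: 'p'=='p', pos 2: 'u'=='u', pos 3: 'x'!='v', pos 4: 's'=='s', pos 5: 'q'=='q', pos 6: 'f'=='f', pos 7: 'y'=='y', pos 8: 'l'=='l'
Differing positions: 1
Hamming distance: 1


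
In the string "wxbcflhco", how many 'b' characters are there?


Input string: 'wxbcflhco'
Target character: 'b'
Scan each position: s[2]='b'
Matches found at indices: 2
Total: 1


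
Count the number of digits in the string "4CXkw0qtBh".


Input string: '4CXkw0qtBh'
Operation: count digit characters (0-9)
Scan: '4'(digit), 'C', 'X', 'k', 'w', '0'(digit), 'q', 't', 'B', 'h'
Digits found: 2
Result: 2


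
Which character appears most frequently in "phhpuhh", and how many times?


Input: 'phhpuhh'
Operation: tally each character
Counts: 'h':4, 'p':2, 'u':1
Maximum: 'h' appears 4 times


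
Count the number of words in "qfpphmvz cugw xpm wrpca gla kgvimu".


Input string: 'qfpphmvz cugw xpm wrpca gla kgvimu'
Operation: split by spaces
Words found: 'qfpphmvz', 'cugw', 'xpm', 'wrpca', 'gla', 'kgvimu'
Word count: 6


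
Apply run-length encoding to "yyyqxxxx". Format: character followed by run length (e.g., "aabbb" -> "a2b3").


Input: 'yyyqxxxx'
Operation: identify consecutive runs
Runs: 'yyy' -> y3, 'q' -> q1, 'xxxx' -> x4
Encoded: y3q1x4


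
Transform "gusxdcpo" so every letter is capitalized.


Input string: 'gusxdcpo'
Operation: convert each letter to uppercase
Mapping: 'g'->'G', 'u'->'U', 's'->'S', 'x'->'X', 'd'->'D', 'c'->'C', 'p'->'P', 'o'->'O'
Result: GUSXDCPO


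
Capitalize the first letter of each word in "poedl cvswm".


Input string: 'poedl cvswm'
Operation: capitalize first letter of each word
Word transformations: 'poedl'->'Poedl', 'cvswm'->'Cvswm'
Result: Poedl Cvswm


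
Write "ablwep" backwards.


Input string: 'ablwep'
Operation: reverse character order
Original order: 'a' -> 'b' -> 'l' -> 'w' -> 'e' -> 'p'
Reversed order: 'p' -> 'e' -> 'w' -> 'l' -> 'b' -> 'a'
Result: pewlba


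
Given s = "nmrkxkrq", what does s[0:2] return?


Input string: 'nmrkxkrq'
Operation: slice [0:2]
Extract characters: s[0]='n', s[1]='m'
Result: nm


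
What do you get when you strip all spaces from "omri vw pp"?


Input string: 'omri vw pp'
Operation: remove all spaces
Words: 'omri', 'vw', 'pp'
Join without spaces: omrivwpp


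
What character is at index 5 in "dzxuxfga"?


Input string: 'dzxuxfga'
Operation: get character at index 5
Index mapping: s[0]='d', s[1]='z', s[2]='x', s[3]='u', s[4]='x', s[5]='f'
Result: 'f'


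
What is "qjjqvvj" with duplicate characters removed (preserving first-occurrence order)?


Input: 'qjjqvvj'
Operation: keep first occurrence of each character
Scan: s[0]='q' new -> keep; s[1]='j' new -> keep; s[2]='j' seen -> skip; s[3]='q' seen -> skip; s[4]='v' new -> keep; s[5]='v' seen -> skip; s[6]='j' seen -> skip
Result: qjv


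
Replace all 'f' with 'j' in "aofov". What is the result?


Input string: 'aofov'
Operation: replace 'f' with 'j'
Positions of 'f': 2
After replacement: aojov


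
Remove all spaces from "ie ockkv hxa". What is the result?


Input string: 'ie ockkv hxa'
Operation: remove all spaces
Words: 'ie', 'ockkv', 'hxa'
Join without spaces: ieockkvhxa


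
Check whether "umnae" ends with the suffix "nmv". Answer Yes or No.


Input string: 'umnae'
Suffix to check: 'nmv'
Last 3 characters of input: 'nae'
Match: False
Result: No


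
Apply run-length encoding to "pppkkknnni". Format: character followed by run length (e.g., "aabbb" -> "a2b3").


Input: 'pppkkknnni'
Operation: identify consecutive runs
Runs: 'ppp' -> p3, 'kkk' -> k3, 'nnn' -> n3, 'i' -> i1
Encoded: p3k3n3i1


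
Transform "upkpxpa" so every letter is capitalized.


Input string: 'upkpxpa'
Operation: convert each letter to uppercase
Mapping: 'u'->'U', 'p'->'P', 'k'->'K', 'p'->'P', 'x'->'X', 'p'->'P', 'a'->'A'
Result: UPKPXPA


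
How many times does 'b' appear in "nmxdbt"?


Input string: 'nmxdbt'
Target character: 'b'
Scan each position: s[4]='b'
Matches found at indices: 4
Total: 1


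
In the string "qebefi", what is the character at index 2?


Input string: 'qebefi'
Operation: get character at index 2
Index mapping: s[0]='q', s[1]='e', s[2]='b'
Result: 'b'


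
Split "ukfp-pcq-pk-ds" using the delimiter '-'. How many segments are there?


Input string: 'ukfp-pcq-pk-ds'
Delimiter: '-'
Split result: 'ukfp', 'pcq', 'pk', 'ds'
Number of parts: 4


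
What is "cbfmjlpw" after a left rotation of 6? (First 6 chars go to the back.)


Input: 'cbfmjlpw', shift = 6
Operation: split at index 6 and swap parts
Front part s[0:6] = 'cbfmjl'
Back part s[6:] = 'pw'
Rotated = back + front = 'pw' + 'cbfmjl'
Result: pwcbfmjl


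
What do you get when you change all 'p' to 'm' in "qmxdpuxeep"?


Input string: 'qmxdpuxeep'
Operation: replace 'p' with 'm'
Positions of 'p': 4, 9
After replacement: qmxdmuxeem


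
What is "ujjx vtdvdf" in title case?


Input string: 'ujjx vtdvdf'
Operation: capitalize first letter of each word
Word transformations: 'ujjx'->'Ujjx', 'vtdvdf'->'Vtdvdf'
Result: Ujjx Vtdvdf


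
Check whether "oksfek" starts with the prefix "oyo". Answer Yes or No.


Input string: 'oksfek'
Prefix to check: 'oyo'
First 3 characters of input: 'oks'
Match: False
Result: No


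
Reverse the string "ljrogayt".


Input string: 'ljrogayt'
Operation: reverse character order
Original order: 'l' -> 'j' -> 'r' -> 'o' -> 'g' -> 'a' -> 'y' -> 't'
Reversed order: 't' -> 'y' -> 'a' -> 'g' -> 'o' -> 'r' -> 'j' -> 'l'
Result: tyagorjl


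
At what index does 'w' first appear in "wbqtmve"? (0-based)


Input string: 'wbqtmve'
Target: 'w'
Scanning left to right: s[0]='w'
First match at index: 0


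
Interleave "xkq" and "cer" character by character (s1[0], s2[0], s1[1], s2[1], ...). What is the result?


String 1: 'xkq'
String 2: 'cer'
Operation: alternate characters
Pairs: 'x'+'c', 'k'+'e', 'q'+'r'
Result: xckeqr


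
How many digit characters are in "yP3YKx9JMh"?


Input string: 'yP3YKx9JMh'
Operation: count digit characters (0-9)
Scan: 'y', 'P', '3'(digit), 'Y', 'K', 'x', '9'(digit), 'J', 'M', 'h'
Digits found: 2
Result: 2


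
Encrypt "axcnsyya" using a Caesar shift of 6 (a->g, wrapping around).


Input: 'axcnsyya', shift = 6
Operation: for each letter, (position + 6) mod 26
Mapping: 'a'(0+6=6)->'g', 'x'(23+6=29, 29 mod 26=3)->'d', 'c'(2+6=8)->'i', 'n'(13+6=19)->'t', 's'(18+6=24)->'y', 'y'(24+6=30, 30 mod 26=4)->'e', 'y'(24+6=30, 30 mod 26=4)->'e', 'a'(0+6=6)->'g'
Result: gdityeeg


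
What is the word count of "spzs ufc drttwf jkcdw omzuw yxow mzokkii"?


Input string: 'spzs ufc drttwf jkcdw omzuw yxow mzokkii'
Operation: split by spaces
Words found: 'spzs', 'ufc', 'drttwf', 'jkcdw', 'omzuw', 'yxow', 'mzokkii'
Word count: 7


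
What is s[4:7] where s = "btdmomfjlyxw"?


Input string: 'btdmomfjlyxw'
Operation: slice [4:7]
Extract characters: s[4]='o', s[5]='m', s[6]='f'
Result: omf


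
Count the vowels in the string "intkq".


Input string: 'intkq'
Operation: count vowels (a, e, i, o, u)
Scan: s[0]='i' (vowel), s[1]='n', s[2]='t', s[3]='k', s[4]='q'
Vowels found: 1
Result: 1


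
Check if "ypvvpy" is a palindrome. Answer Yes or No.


Input string: 'ypvvpy'
Reversed: 'ypvvpy'
Compare pairs: s[0]='y' vs s[5]='y' (match), s[1]='p' vs s[4]='p' (match), s[2]='v' vs s[3]='v' (match)
Palindrome: Yes


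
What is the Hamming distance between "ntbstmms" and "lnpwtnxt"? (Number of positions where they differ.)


String 1: 'ntbstmms'
String 2: 'lnpwtnxt'
Compare each position: pos 0: 'n'!='l', pos 1: 't'!='n', pos 2: 'b'!='p', pos 3: 's'!='w', pos 4: 't'=='t', pos 5: 'm'!='n', pos 6: 'm'!='x', pos 7: 's'!='t'
Differing positions: 7
Hamming distance: 7


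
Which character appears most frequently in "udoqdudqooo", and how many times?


Input: 'udoqdudqooo'
Operation: tally each character
Counts: 'd':3, 'o':4, 'q':2, 'u':2
Maximum: 'o' appears 4 times


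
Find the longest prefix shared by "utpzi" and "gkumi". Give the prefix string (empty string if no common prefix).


String 1: 'utpzi'
String 2: 'gkumi'
Compare position by position:
pos 0: 'u' vs 'g' differ -> stop
Longest common prefix: "" (length 0)


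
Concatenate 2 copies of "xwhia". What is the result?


Input string: 'xwhia'
Operation: repeat 2 times
Concatenation: 'xwhia' + 'xwhia'
Result: xwhiaxwhia


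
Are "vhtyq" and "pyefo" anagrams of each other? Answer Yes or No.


String 1: 'vhtyq' -> sorted: 'hqtvy'
String 2: 'pyefo' -> sorted: 'efopy'
Compare sorted forms: 'hqtvy' != 'efopy'
Anagram: No


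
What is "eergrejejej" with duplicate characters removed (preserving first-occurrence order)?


Input: 'eergrejejej'
Operation: keep first occurrence of each character
Scan: s[0]='e' new -> keep; s[1]='e' seen -> skip; s[2]='r' new -> keep; s[3]='g' new -> keep; s[4]='r' seen -> skip; s[5]='e' seen -> skip; s[6]='j' new -> keep; s[7]='e' seen -> skip; s[8]='j' seen -> skip; s[9]='e' seen -> skip; s[10]='j' seen -> skip
Result: ergj


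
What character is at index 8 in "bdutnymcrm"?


Input string: 'bdutnymcrm'
Operation: get character at index 8
Index mapping: s[0]='b', s[1]='d', s[2]='u', s[3]='t', s[4]='n', s[5]='y', s[6]='m', s[7]='c', s[8]='r'
Result: 'r'


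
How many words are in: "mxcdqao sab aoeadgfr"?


Input string: 'mxcdqao sab aoeadgfr'
Operation: split by spaces
Words found: 'mxcdqao', 'sab', 'aoeadgfr'
Word count: 3


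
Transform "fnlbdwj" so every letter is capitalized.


Input string: 'fnlbdwj'
Operation: convert each letter to uppercase
Mapping: 'f'->'F', 'n'->'N', 'l'->'L', 'b'->'B', 'd'->'D', 'w'->'W', 'j'->'J'
Result: FNLBDWJ


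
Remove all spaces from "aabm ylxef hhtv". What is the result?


Input string: 'aabm ylxef hhtv'
Operation: remove all spaces
Words: 'aabm', 'ylxef', 'hhtv'
Join without spaces: aabmylxefhhtv


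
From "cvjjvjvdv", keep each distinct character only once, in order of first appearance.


Input: 'cvjjvjvdv'
Operation: keep first occurrence of each character
Scan: s[0]='c' new -> keep; s[1]='v' new -> keep; s[2]='j' new -> keep; s[3]='j' seen -> skip; s[4]='v' seen -> skip; s[5]='j' seen -> skip; s[6]='v' seen -> skip; s[7]='d' new -> keep; s[8]='v' seen -> skip
Result: cvjd


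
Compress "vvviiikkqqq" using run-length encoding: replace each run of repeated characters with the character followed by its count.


Input: 'vvviiikkqqq'
Operation: identify consecutive runs
Runs: 'vvv' -> v3, 'iii' -> i3, 'kk' -> k2, 'qqq' -> q3
Encoded: v3i3k2q3


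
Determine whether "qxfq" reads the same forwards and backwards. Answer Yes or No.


Input string: 'qxfq'
Reversed: 'qfxq'
Compare pairs: s[0]='q' vs s[3]='q' (match), s[1]='x' vs s[2]='f' (mismatch)
Palindrome: No


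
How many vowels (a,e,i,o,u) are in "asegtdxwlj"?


Input string: 'asegtdxwlj'
Operation: count vowels (a, e, i, o, u)
Scan: s[0]='a' (vowel), s[1]='s', s[2]='e' (vowel), s[3]='g', s[4]='t', s[5]='d', s[6]='x', s[7]='w', s[8]='l', s[9]='j'
Vowels found: 2
Result: 2


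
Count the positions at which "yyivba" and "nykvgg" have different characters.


String 1: 'yyivba'
String 2: 'nykvgg'
Compare each position: pos 0: 'y'!='n', pos 1: 'y'=='y', pos 2: 'i'!='k', pos 3: 'v'=='v', pos 4: 'b'!='g', pos 5: 'a'!='g'
Differing positions: 4
Hamming distance: 4


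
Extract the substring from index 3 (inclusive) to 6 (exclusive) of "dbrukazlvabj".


Input string: 'dbrukazlvabj'
Operation: slice [3:6]
Extract characters: s[3]='u', s[4]='k', s[5]='a'
Result: uka


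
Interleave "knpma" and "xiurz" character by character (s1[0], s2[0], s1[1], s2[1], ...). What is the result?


String 1: 'knpma'
String 2: 'xiurz'
Operation: alternate characters
Pairs: 'k'+'x', 'n'+'i', 'p'+'u', 'm'+'r', 'a'+'z'
Result: kxnipumraz


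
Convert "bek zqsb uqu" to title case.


Input string: 'bek zqsb uqu'
Operation: capitalize first letter of each word
Word transformations: 'bek'->'Bek', 'zqsb'->'Zqsb', 'uqu'->'Uqu'
Result: Bek Zqsb Uqu


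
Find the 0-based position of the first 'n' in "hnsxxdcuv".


Input string: 'hnsxxdcuv'
Target: 'n'
Scanning left to right: s[0]='h', s[1]='n'
First match at index: 1


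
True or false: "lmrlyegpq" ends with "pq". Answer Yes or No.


Input string: 'lmrlyegpq'
Suffix to check: 'pq'
Last 2 characters of input: 'pq'
Match: True
Result: Yes


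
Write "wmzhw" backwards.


Input string: 'wmzhw'
Operation: reverse character order
Original order: 'w' -> 'm' -> 'z' -> 'h' -> 'w'
Reversed order: 'w' -> 'h' -> 'z' -> 'm' -> 'w'
Result: whzmw


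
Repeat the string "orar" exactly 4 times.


Input string: 'orar'
Operation: repeat 4 times
Concatenation: 'orar' + 'orar' + 'orar' + 'orar'
Result: orarorarorarorar


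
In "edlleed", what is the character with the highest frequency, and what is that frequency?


Input: 'edlleed'
Operation: tally each character
Counts: 'd':2, 'e':3, 'l':2
Maximum: 'e' appears 3 times


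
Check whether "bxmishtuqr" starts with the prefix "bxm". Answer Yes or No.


Input string: 'bxmishtuqr'
Prefix to check: 'bxm'
First 3 characters of input: 'bxm'
Match: True
Result: Yes


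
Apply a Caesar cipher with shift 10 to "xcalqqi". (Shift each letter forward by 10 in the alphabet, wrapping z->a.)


Input: 'xcalqqi', shift = 10
Operation: for each letter, (position + 10) mod 26
Mapping: 'x'(23+10=33, 33 mod 26=7)->'h', 'c'(2+10=12)->'m', 'a'(0+10=10)->'k', 'l'(11+10=21)->'v', 'q'(16+10=26, 26 mod 26=0)->'a', 'q'(16+10=26, 26 mod 26=0)->'a', 'i'(8+10=18)->'s'
Result: hmkvaas


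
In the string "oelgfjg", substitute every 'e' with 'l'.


Input string: 'oelgfjg'
Operation: replace 'e' with 'l'
Positions of 'e': 1
After replacement: ollgfjg


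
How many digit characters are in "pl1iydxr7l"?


Input string: 'pl1iydxr7l'
Operation: count digit characters (0-9)
Scan: 'p', 'l', '1'(digit), 'i', 'y', 'd', 'x', 'r', '7'(digit), 'l'
Digits found: 2
Result: 2


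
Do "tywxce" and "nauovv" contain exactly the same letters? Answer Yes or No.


String 1: 'tywxce' -> sorted: 'cetwxy'
String 2: 'nauovv' -> sorted: 'anouvv'
Compare sorted forms: 'cetwxy' != 'anouvv'
Anagram: No


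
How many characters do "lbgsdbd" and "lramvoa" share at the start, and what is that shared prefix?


String 1: 'lbgsdbd'
String 2: 'lramvoa'
Compare position by position:
pos 0: 'l' vs 'l' match
pos 1: 'b' vs 'r' differ -> stop
Longest common prefix: "l" (length 1)


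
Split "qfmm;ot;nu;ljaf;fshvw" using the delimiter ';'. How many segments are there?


Input string: 'qfmm;ot;nu;ljaf;fshvw'
Delimiter: ';'
Split result: 'qfmm', 'ot', 'nu', 'ljaf', 'fshvw'
Number of parts: 5


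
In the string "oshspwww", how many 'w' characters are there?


Input string: 'oshspwww'
Target character: 'w'
Scan each position: s[5]='w', s[6]='w', s[7]='w'
Matches found at indices: 5, 6, 7
Total: 3


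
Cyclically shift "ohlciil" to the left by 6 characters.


Input: 'ohlciil', shift = 6
Operation: split at index 6 and swap parts
Front part s[0:6] = 'ohlcii'
Back part s[6:] = 'l'
Rotated = back + front = 'l' + 'ohlcii'
Result: lohlcii


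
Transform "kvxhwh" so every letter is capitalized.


Input string: 'kvxhwh'
Operation: convert each letter to uppercase
Mapping: 'k'->'K', 'v'->'V', 'x'->'X', 'h'->'H', 'w'->'W', 'h'->'H'
Result: KVXHWH


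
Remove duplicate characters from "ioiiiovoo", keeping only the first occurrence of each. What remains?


Input: 'ioiiiovoo'
Operation: keep first occurrence of each character
Scan: s[0]='i' new -> keep; s[1]='o' new -> keep; s[2]='i' seen -> skip; s[3]='i' seen -> skip; s[4]='i' seen -> skip; s[5]='o' seen -> skip; s[6]='v' new -> keep; s[7]='o' seen -> skip; s[8]='o' seen -> skip
Result: iov


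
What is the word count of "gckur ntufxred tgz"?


Input string: 'gckur ntufxred tgz'
Operation: split by spaces
Words found: 'gckur', 'ntufxred', 'tgz'
Word count: 3


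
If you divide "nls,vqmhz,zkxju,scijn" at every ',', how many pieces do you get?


Input string: 'nls,vqmhz,zkxju,scijn'
Delimiter: ','
Split result: 'nls', 'vqmhz', 'zkxju', 'scijn'
Number of parts: 4


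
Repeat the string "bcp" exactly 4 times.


Input string: 'bcp'
Operation: repeat 4 times
Concatenation: 'bcp' + 'bcp' + 'bcp' + 'bcp'
Result: bcpbcpbcpbcp


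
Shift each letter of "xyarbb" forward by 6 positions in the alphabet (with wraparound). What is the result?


Input: 'xyarbb', shift = 6
Operation: for each letter, (position + 6) mod 26
Mapping: 'x'(23+6=29, 29 mod 26=3)->'d', 'y'(24+6=30, 30 mod 26=4)->'e', 'a'(0+6=6)->'g', 'r'(17+6=23)->'x', 'b'(1+6=7)->'h', 'b'(1+6=7)->'h'
Result: degxhh


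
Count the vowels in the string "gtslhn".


Input string: 'gtslhn'
Operation: count vowels (a, e, i, o, u)
Scan: s[0]='g', s[1]='t', s[2]='s', s[3]='l', s[4]='h', s[5]='n'
Vowels found: 0
Result: 0


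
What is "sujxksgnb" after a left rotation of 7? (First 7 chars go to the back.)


Input: 'sujxksgnb', shift = 7
Operation: split at index 7 and swap parts
Front part s[0:7] = 'sujxksg'
Back part s[7:] = 'nb'
Rotated = back + front = 'nb' + 'sujxksg'
Result: nbsujxksg


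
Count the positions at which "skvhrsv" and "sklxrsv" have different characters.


String 1: 'skvhrsv'
String 2: 'sklxrsv'
Compare each position: pos 0: 's'=='s', pos 1: 'k'=='k', pos 2: 'v'!='l', pos 3: 'h'!='x', pos 4: 'r'=='r', pos 5: 's'=='s', pos 6: 'v'=='v'
Differing positions: 2
Hamming distance: 2


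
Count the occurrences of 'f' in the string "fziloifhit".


Input string: 'fziloifhit'
Target character: 'f'
Scan each position: s[0]='f', s[6]='f'
Matches found at indices: 0, 6
Total: 2


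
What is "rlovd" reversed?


Input string: 'rlovd'
Operation: reverse character order
Original order: 'r' -> 'l' -> 'o' -> 'v' -> 'd'
Reversed order: 'd' -> 'v' -> 'o' -> 'l' -> 'r'
Result: dvolr


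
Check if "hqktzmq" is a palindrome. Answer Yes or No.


Input string: 'hqktzmq'
Reversed: 'qmztkqh'
Compare pairs: s[0]='h' vs s[6]='q' (mismatch), s[1]='q' vs s[5]='m' (mismatch), s[2]='k' vs s[4]='z' (mismatch)
Palindrome: No


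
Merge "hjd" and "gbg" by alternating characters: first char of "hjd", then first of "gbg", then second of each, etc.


String 1: 'hjd'
String 2: 'gbg'
Operation: alternate characters
Pairs: 'h'+'g', 'j'+'b', 'd'+'g'
Result: hgjbdg


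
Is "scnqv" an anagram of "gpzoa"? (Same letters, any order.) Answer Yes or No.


String 1: 'gpzoa' -> sorted: 'agopz'
String 2: 'scnqv' -> sorted: 'cnqsv'
Compare sorted forms: 'agopz' != 'cnqsv'
Anagram: No


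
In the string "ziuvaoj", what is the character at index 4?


Input string: 'ziuvaoj'
Operation: get character at index 4
Index mapping: s[0]='z', s[1]='i', s[2]='u', s[3]='v', s[4]='a'
Result: 'a'


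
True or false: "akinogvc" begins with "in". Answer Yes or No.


Input string: 'akinogvc'
Prefix to check: 'in'
First 2 characters of input: 'ak'
Match: False
Result: No


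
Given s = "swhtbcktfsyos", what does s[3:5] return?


Input string: 'swhtbcktfsyos'
Operation: slice [3:5]
Extract characters: s[3]='t', s[4]='b'
Result: tb


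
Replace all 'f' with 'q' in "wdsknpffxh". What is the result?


Input string: 'wdsknpffxh'
Operation: replace 'f' with 'q'
Positions of 'f': 6, 7
After replacement: wdsknpqqxh


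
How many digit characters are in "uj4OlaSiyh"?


Input string: 'uj4OlaSiyh'
Operation: count digit characters (0-9)
Scan: 'u', 'j', '4'(digit), 'O', 'l', 'a', 'S', 'i', 'y', 'h'
Digits found: 1
Result: 1


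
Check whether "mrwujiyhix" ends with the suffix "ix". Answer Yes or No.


Input string: 'mrwujiyhix'
Suffix to check: 'ix'
Last 2 characters of input: 'ix'
Match: True
Result: Yes


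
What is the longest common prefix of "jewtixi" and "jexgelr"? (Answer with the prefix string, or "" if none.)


String 1: 'jewtixi'
String 2: 'jexgelr'
Compare position by position:
pos 0: 'j' vs 'j' match
pos 1: 'e' vs 'e' match
pos 2: 'w' vs 'x' differ -> stop
Longest common prefix: "je" (length 2)


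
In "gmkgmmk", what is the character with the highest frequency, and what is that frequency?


Input: 'gmkgmmk'
Operation: tally each character
Counts: 'g':2, 'k':2, 'm':3
Maximum: 'm' appears 3 times


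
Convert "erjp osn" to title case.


Input string: 'erjp osn'
Operation: capitalize first letter of each word
Word transformations: 'erjp'->'Erjp', 'osn'->'Osn'
Result: Erjp Osn


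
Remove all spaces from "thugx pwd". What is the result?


Input string: 'thugx pwd'
Operation: remove all spaces
Words: 'thugx', 'pwd'
Join without spaces: thugxpwd


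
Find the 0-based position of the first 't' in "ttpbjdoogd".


Input string: 'ttpbjdoogd'
Target: 't'
Scanning left to right: s[0]='t'
First match at index: 0


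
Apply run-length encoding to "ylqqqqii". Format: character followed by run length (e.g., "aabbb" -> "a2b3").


Input: 'ylqqqqii'
Operation: identify consecutive runs
Runs: 'y' -> y1, 'l' -> l1, 'qqqq' -> q4, 'ii' -> i2
Encoded: y1l1q4i2


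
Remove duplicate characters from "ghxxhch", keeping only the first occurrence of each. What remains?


Input: 'ghxxhch'
Operation: keep first occurrence of each character
Scan: s[0]='g' new -> keep; s[1]='h' new -> keep; s[2]='x' new -> keep; s[3]='x' seen -> skip; s[4]='h' seen -> skip; s[5]='c' new -> keep; s[6]='h' seen -> skip
Result: ghxc


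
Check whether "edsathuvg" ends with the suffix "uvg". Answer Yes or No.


Input string: 'edsathuvg'
Suffix to check: 'uvg'
Last 3 characters of input: 'uvg'
Match: True
Result: Yes


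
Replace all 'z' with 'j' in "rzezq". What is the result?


Input string: 'rzezq'
Operation: replace 'z' with 'j'
Positions of 'z': 1, 3
After replacement: rjejq


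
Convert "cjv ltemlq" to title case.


Input string: 'cjv ltemlq'
Operation: capitalize first letter of each word
Word transformations: 'cjv'->'Cjv', 'ltemlq'->'Ltemlq'
Result: Cjv Ltemlq


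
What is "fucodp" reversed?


Input string: 'fucodp'
Operation: reverse character order
Original order: 'f' -> 'u' -> 'c' -> 'o' -> 'd' -> 'p'
Reversed order: 'p' -> 'd' -> 'o' -> 'c' -> 'u' -> 'f'
Result: pdocuf


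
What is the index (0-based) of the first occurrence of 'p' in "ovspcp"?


Input string: 'ovspcp'
Target: 'p'
Scanning left to right: s[0]='o', s[1]='v', s[2]='s', s[3]='p'
First match at index: 3


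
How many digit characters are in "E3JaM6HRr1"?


Input string: 'E3JaM6HRr1'
Operation: count digit characters (0-9)
Scan: 'E', '3'(digit), 'J', 'a', 'M', '6'(digit), 'H', 'R', 'r', '1'(digit)
Digits found: 3
Result: 3


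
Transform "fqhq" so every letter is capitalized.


Input string: 'fqhq'
Operation: convert each letter to uppercase
Mapping: 'f'->'F', 'q'->'Q', 'h'->'H', 'q'->'Q'
Result: FQHQ


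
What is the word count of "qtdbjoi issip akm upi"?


Input string: 'qtdbjoi issip akm upi'
Operation: split by spaces
Words found: 'qtdbjoi', 'issip', 'akm', 'upi'
Word count: 4


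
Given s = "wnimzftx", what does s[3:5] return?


Input string: 'wnimzftx'
Operation: slice [3:5]
Extract characters: s[3]='m', s[4]='z'
Result: mz


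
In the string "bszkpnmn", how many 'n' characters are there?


Input string: 'bszkpnmn'
Target character: 'n'
Scan each position: s[5]='n', s[7]='n'
Matches found at indices: 5, 7
Total: 2


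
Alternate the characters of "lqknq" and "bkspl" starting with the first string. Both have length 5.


String 1: 'lqknq'
String 2: 'bkspl'
Operation: alternate characters
Pairs: 'l'+'b', 'q'+'k', 'k'+'s', 'n'+'p', 'q'+'l'
Result: lbqkksnpql


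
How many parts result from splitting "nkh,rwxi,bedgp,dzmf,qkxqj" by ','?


Input string: 'nkh,rwxi,bedgp,dzmf,qkxqj'
Delimiter: ','
Split result: 'nkh', 'rwxi', 'bedgp', 'dzmf', 'qkxqj'
Number of parts: 5


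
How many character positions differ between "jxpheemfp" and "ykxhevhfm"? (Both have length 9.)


String 1: 'jxpheemfp'
String 2: 'ykxhevhfm'
Compare each position: pos 0: 'j'!='y', pos 1: 'x'!='k', pos 2: 'p'!='x', pos 3: 'h'=='h', pos 4: 'e'=='e', pos 5: 'e'!='v', pos 6: 'm'!='h', pos 7: 'f'=='f', pos 8: 'p'!='m'
Differing positions: 6
Hamming distance: 6


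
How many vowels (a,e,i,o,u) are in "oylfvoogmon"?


Input string: 'oylfvoogmon'
Operation: count vowels (a, e, i, o, u)
Scan: s[0]='o' (vowel), s[1]='y', s[2]='l', s[3]='f', s[4]='v', s[5]='o' (vowel), s[6]='o' (vowel), s[7]='g', s[8]='m', s[9]='o' (vowel), s[10]='n'
Vowels found: 4
Result: 4


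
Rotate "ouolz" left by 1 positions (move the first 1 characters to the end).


Input: 'ouolz', shift = 1
Operation: split at index 1 and swap parts
Front part s[0:1] = 'o'
Back part s[1:] = 'uolz'
Rotated = back + front = 'uolz' + 'o'
Result: uolzo


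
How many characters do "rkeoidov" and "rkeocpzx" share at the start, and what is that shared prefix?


String 1: 'rkeoidov'
String 2: 'rkeocpzx'
Compare position by position:
pos 0: 'r' vs 'r' match
pos 1: 'k' vs 'k' match
pos 2: 'e' vs 'e' match
pos 3: 'o' vs 'o' match
pos 4: 'i' vs 'c' differ -> stop
Longest common prefix: "rkeo" (length 4)


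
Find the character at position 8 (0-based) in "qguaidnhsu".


Input string: 'qguaidnhsu'
Operation: get character at index 8
Index mapping: s[0]='q', s[1]='g', s[2]='u', s[3]='a', s[4]='i', s[5]='d', s[6]='n', s[7]='h', s[8]='s'
Result: 's'


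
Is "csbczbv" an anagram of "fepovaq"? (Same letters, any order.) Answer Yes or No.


String 1: 'fepovaq' -> sorted: 'aefopqv'
String 2: 'csbczbv' -> sorted: 'bbccsvz'
Compare sorted forms: 'aefopqv' != 'bbccsvz'
Anagram: No


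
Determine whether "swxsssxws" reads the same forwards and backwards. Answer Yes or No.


Input string: 'swxsssxws'
Reversed: 'swxsssxws'
Compare pairs: s[0]='s' vs s[8]='s' (match), s[1]='w' vs s[7]='w' (match), s[2]='x' vs s[6]='x' (match), s[3]='s' vs s[5]='s' (match)
Palindrome: Yes


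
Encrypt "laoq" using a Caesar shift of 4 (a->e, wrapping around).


Input: 'laoq', shift = 4
Operation: for each letter, (position + 4) mod 26
Mapping: 'l'(11+4=15)->'p', 'a'(0+4=4)->'e', 'o'(14+4=18)->'s', 'q'(16+4=20)->'u'
Result: pesu


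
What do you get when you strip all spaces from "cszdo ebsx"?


Input string: 'cszdo ebsx'
Operation: remove all spaces
Words: 'cszdo', 'ebsx'
Join without spaces: cszdoebsx


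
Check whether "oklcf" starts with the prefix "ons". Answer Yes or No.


Input string: 'oklcf'
Prefix to check: 'ons'
First 3 characters of input: 'okl'
Match: False
Result: No


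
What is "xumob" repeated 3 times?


Input string: 'xumob'
Operation: repeat 3 times
Concatenation: 'xumob' + 'xumob' + 'xumob'
Result: xumobxumobxumob


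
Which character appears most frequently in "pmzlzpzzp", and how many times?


Input: 'pmzlzpzzp'
Operation: tally each character
Counts: 'l':1, 'm':1, 'p':3, 'z':4
Maximum: 'z' appears 4 times


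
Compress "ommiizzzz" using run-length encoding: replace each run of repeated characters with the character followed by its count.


Input: 'ommiizzzz'
Operation: identify consecutive runs
Runs: 'o' -> o1, 'mm' -> m2, 'ii' -> i2, 'zzzz' -> z4
Encoded: o1m2i2z4


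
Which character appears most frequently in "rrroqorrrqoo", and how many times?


Input: 'rrroqorrrqoo'
Operation: tally each character
Counts: 'o':4, 'q':2, 'r':6
Maximum: 'r' appears 6 times


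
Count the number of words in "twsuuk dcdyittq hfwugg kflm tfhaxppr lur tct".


Input string: 'twsuuk dcdyittq hfwugg kflm tfhaxppr lur tct'
Operation: split by spaces
Words found: 'twsuuk', 'dcdyittq', 'hfwugg', 'kflm', 'tfhaxppr', 'lur', 'tct'
Word count: 7


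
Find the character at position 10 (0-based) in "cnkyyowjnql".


Input string: 'cnkyyowjnql'
Operation: get character at index 10
Index mapping: s[0]='c', s[1]='n', s[2]='k', s[3]='y', s[4]='y', s[5]='o', s[6]='w', s[7]='j', s[8]='n', s[9]='q', s[10]='l'
Result: 'l'


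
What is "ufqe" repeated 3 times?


Input string: 'ufqe'
Operation: repeat 3 times
Concatenation: 'ufqe' + 'ufqe' + 'ufqe'
Result: ufqeufqeufqe


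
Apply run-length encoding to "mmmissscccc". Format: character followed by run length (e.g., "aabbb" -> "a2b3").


Input: 'mmmissscccc'
Operation: identify consecutive runs
Runs: 'mmm' -> m3, 'i' -> i1, 'sss' -> s3, 'cccc' -> c4
Encoded: m3i1s3c4


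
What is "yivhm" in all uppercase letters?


Input string: 'yivhm'
Operation: convert each letter to uppercase
Mapping: 'y'->'Y', 'i'->'I', 'v'->'V', 'h'->'H', 'm'->'M'
Result: YIVHM


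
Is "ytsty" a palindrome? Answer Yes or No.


Input string: 'ytsty'
Reversed: 'ytsty'
Compare pairs: s[0]='y' vs s[4]='y' (match), s[1]='t' vs s[3]='t' (match)
Palindrome: Yes


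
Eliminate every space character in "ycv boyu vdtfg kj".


Input string: 'ycv boyu vdtfg kj'
Operation: remove all spaces
Words: 'ycv', 'boyu', 'vdtfg', 'kj'
Join without spaces: ycvboyuvdtfgkj


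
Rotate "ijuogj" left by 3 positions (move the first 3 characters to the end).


Input: 'ijuogj', shift = 3
Operation: split at index 3 and swap parts
Front part s[0:3] = 'iju'
Back part s[3:] = 'ogj'
Rotated = back + front = 'ogj' + 'iju'
Result: ogjiju


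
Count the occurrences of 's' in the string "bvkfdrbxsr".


Input string: 'bvkfdrbxsr'
Target character: 's'
Scan each position: s[8]='s'
Matches found at indices: 8
Total: 1


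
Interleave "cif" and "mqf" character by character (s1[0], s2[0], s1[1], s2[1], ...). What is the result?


String 1: 'cif'
String 2: 'mqf'
Operation: alternate characters
Pairs: 'c'+'m', 'i'+'q', 'f'+'f'
Result: cmiqff


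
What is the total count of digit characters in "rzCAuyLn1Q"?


Input string: 'rzCAuyLn1Q'
Operation: count digit characters (0-9)
Scan: 'r', 'z', 'C', 'A', 'u', 'y', 'L', 'n', '1'(digit), 'Q'
Digits found: 1
Result: 1


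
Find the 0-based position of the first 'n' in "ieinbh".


Input string: 'ieinbh'
Target: 'n'
Scanning left to right: s[0]='i', s[1]='e', s[2]='i', s[3]='n'
First match at index: 3


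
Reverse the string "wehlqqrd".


Input string: 'wehlqqrd'
Operation: reverse character order
Original order: 'w' -> 'e' -> 'h' -> 'l' -> 'q' -> 'q' -> 'r' -> 'd'
Reversed order: 'd' -> 'r' -> 'q' -> 'q' -> 'l' -> 'h' -> 'e' -> 'w'
Result: drqqlhew


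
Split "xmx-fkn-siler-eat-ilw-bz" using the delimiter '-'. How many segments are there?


Input string: 'xmx-fkn-siler-eat-ilw-bz'
Delimiter: '-'
Split result: 'xmx', 'fkn', 'siler', 'eat', 'ilw', 'bz'
Number of parts: 6


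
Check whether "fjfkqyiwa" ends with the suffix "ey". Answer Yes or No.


Input string: 'fjfkqyiwa'
Suffix to check: 'ey'
Last 2 characters of input: 'wa'
Match: False
Result: No


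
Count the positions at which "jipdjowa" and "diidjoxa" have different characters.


String 1: 'jipdjowa'
String 2: 'diidjoxa'
Compare each position: pos 0: 'j'!='d', pos 1: 'i'=='i', pos 2: 'p'!='i', pos 3: 'd'=='d', pos 4: 'j'=='j', pos 5: 'o'=='o', pos 6: 'w'!='x', pos 7: 'a'=='a'
Differing positions: 3
Hamming distance: 3


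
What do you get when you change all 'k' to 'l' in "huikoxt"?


Input string: 'huikoxt'
Operation: replace 'k' with 'l'
Positions of 'k': 3
After replacement: huiloxt


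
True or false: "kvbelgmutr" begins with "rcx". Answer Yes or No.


Input string: 'kvbelgmutr'
Prefix to check: 'rcx'
First 3 characters of input: 'kvb'
Match: False
Result: No


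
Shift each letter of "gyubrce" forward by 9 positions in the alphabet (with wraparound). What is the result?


Input: 'gyubrce', shift = 9
Operation: for each letter, (position + 9) mod 26
Mapping: 'g'(6+9=15)->'p', 'y'(24+9=33, 33 mod 26=7)->'h', 'u'(20+9=29, 29 mod 26=3)->'d', 'b'(1+9=10)->'k', 'r'(17+9=26, 26 mod 26=0)->'a', 'c'(2+9=11)->'l', 'e'(4+9=13)->'n'
Result: phdkaln


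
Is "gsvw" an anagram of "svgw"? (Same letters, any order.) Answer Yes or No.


String 1: 'svgw' -> sorted: 'gsvw'
String 2: 'gsvw' -> sorted: 'gsvw'
Compare sorted forms: 'gsvw' == 'gsvw'
Anagram: Yes


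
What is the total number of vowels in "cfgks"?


Input string: 'cfgks'
Operation: count vowels (a, e, i, o, u)
Scan: s[0]='c', s[1]='f', s[2]='g', s[3]='k', s[4]='s'
Vowels found: 0
Result: 0


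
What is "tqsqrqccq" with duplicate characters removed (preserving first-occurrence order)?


Input: 'tqsqrqccq'
Operation: keep first occurrence of each character
Scan: s[0]='t' new -> keep; s[1]='q' new -> keep; s[2]='s' new -> keep; s[3]='q' seen -> skip; s[4]='r' new -> keep; s[5]='q' seen -> skip; s[6]='c' new -> keep; s[7]='c' seen -> skip; s[8]='q' seen -> skip
Result: tqsrc


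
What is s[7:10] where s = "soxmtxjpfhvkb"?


Input string: 'soxmtxjpfhvkb'
Operation: slice [7:10]
Extract characters: s[7]='p', s[8]='f', s[9]='h'
Result: pfh


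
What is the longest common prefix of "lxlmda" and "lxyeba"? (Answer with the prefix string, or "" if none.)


String 1: 'lxlmda'
String 2: 'lxyeba'
Compare position by position:
pos 0: 'l' vs 'l' match
pos 1: 'x' vs 'x' match
pos 2: 'l' vs 'y' differ -> stop
Longest common prefix: "lx" (length 2)


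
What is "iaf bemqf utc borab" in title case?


Input string: 'iaf bemqf utc borab'
Operation: capitalize first letter of each word
Word transformations: 'iaf'->'Iaf', 'bemqf'->'Bemqf', 'utc'->'Utc', 'borab'->'Borab'
Result: Iaf Bemqf Utc Borab


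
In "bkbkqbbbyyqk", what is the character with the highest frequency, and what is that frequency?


Input: 'bkbkqbbbyyqk'
Operation: tally each character
Counts: 'b':5, 'k':3, 'q':2, 'y':2
Maximum: 'b' appears 5 times


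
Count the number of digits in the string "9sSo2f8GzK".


Input string: '9sSo2f8GzK'
Operation: count digit characters (0-9)
Scan: '9'(digit), 's', 'S', 'o', '2'(digit), 'f', '8'(digit), 'G', 'z', 'K'
Digits found: 3
Result: 3


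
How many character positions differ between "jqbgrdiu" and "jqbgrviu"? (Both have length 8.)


String 1: 'jqbgrdiu'
String 2: 'jqbgrviu'
Compare each position: pos 0: 'j'=='j', pos 1: 'q'=='q', pos 2: 'b'=='b', pos 3: 'g'=='g', pos 4: 'r'=='r', pos 5: 'd'!='v', pos 6: 'i'=='i', pos 7: 'u'=='u'
Differing positions: 1
Hamming distance: 1


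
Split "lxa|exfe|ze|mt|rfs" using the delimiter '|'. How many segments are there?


Input string: 'lxa|exfe|ze|mt|rfs'
Delimiter: '|'
Split result: 'lxa', 'exfe', 'ze', 'mt', 'rfs'
Number of parts: 5


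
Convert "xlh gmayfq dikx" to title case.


Input string: 'xlh gmayfq dikx'
Operation: capitalize first letter of each word
Word transformations: 'xlh'->'Xlh', 'gmayfq'->'Gmayfq', 'dikx'->'Dikx'
Result: Xlh Gmayfq Dikx


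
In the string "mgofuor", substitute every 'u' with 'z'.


Input string: 'mgofuor'
Operation: replace 'u' with 'z'
Positions of 'u': 4
After replacement: mgofzor


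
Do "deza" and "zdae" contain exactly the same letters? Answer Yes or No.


String 1: 'deza' -> sorted: 'adez'
String 2: 'zdae' -> sorted: 'adez'
Compare sorted forms: 'adez' == 'adez'
Anagram: Yes


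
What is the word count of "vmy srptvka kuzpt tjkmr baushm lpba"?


Input string: 'vmy srptvka kuzpt tjkmr baushm lpba'
Operation: split by spaces
Words found: 'vmy', 'srptvka', 'kuzpt', 'tjkmr', 'baushm', 'lpba'
Word count: 6


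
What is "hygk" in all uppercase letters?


Input string: 'hygk'
Operation: convert each letter to uppercase
Mapping: 'h'->'H', 'y'->'Y', 'g'->'G', 'k'->'K'
Result: HYGK


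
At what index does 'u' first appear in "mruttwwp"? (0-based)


Input string: 'mruttwwp'
Target: 'u'
Scanning left to right: s[0]='m', s[1]='r', s[2]='u'
First match at index: 2


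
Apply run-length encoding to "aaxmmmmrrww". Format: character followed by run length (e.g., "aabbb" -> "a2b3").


Input: 'aaxmmmmrrww'
Operation: identify consecutive runs
Runs: 'aa' -> a2, 'x' -> x1, 'mmmm' -> m4, 'rr' -> r2, 'ww' -> w2
Encoded: a2x1m4r2w2


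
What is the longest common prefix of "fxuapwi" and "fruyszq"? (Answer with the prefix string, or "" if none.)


String 1: 'fxuapwi'
String 2: 'fruyszq'
Compare position by position:
pos 0: 'f' vs 'f' match
pos 1: 'x' vs 'r' differ -> stop
Longest common prefix: "f" (length 1)


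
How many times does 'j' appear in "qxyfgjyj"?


Input string: 'qxyfgjyj'
Target character: 'j'
Scan each position: s[5]='j', s[7]='j'
Matches found at indices: 5, 7
Total: 2


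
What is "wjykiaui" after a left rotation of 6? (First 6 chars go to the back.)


Input: 'wjykiaui', shift = 6
Operation: split at index 6 and swap parts
Front part s[0:6] = 'wjykia'
Back part s[6:] = 'ui'
Rotated = back + front = 'ui' + 'wjykia'
Result: uiwjykia


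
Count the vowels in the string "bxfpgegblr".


Input string: 'bxfpgegblr'
Operation: count vowels (a, e, i, o, u)
Scan: s[0]='b', s[1]='x', s[2]='f', s[3]='p', s[4]='g', s[5]='e' (vowel), s[6]='g', s[7]='b', s[8]='l', s[9]='r'
Vowels found: 1
Result: 1
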